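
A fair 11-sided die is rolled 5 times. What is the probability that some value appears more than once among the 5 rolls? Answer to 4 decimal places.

P(all 5 different) = 11/11 · 10/11 · ··· · 7/11 ≈ 0.3442.
P(at least two equal) = 1 − 0.3442 = 0.6558.

0.6558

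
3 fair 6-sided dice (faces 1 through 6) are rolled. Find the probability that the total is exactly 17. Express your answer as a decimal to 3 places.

0.014

There are 6^3 = 216 equally likely outcomes.
The number of ordered 3-tuples from {1,…,6} summing to 17 is 3.
P(sum = 17) = 3/216 = 1/72 ≈ 0.014.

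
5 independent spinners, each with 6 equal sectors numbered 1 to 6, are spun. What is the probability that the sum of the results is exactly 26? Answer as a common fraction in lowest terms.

There are 6^5 = 7776 equally likely outcomes.
The number of ordered 5-tuples from {1,…,6} summing to 26 is 70.
P(sum = 26) = 70/7776 = 35/3888.

35/3888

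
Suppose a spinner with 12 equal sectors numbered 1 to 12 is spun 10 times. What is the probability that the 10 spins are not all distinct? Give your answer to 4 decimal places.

0.9961

P(all 10 different) = 12/12 · 11/12 · ··· · 3/12 ≈ 0.0039.
P(at least two equal) = 1 − 0.0039 = 0.9961.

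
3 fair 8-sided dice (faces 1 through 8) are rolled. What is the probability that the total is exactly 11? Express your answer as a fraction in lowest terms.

There are 8^3 = 512 equally likely outcomes.
The number of ordered 3-tuples from {1,…,8} summing to 11 is 42.
P(sum = 11) = 42/512 = 21/256.

21/256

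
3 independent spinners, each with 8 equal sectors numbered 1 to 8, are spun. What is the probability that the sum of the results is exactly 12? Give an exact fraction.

23/256

There are 8^3 = 512 equally likely outcomes.
The number of ordered 3-tuples from {1,…,8} summing to 12 is 46.
P(sum = 12) = 46/512 = 23/256.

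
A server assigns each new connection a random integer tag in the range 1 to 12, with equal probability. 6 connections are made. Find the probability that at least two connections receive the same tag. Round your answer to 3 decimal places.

0.777

It's easier to compute the probability that all 6 are distinct.
P(all distinct) = 12/12 · 11/12 · ··· · 7/12 ≈ 0.223.
So the probability of at least one match is 1 − 0.223 = 0.777.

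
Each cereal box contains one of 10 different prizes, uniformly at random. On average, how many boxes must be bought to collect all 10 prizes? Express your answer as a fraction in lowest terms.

After i distinct types are collected, each trial gives a new one with probability (10−i)/10, so the expected wait for the next new type is 10/(10−i).
E = 10/10 + 10/9 + 10/8 + 10/7 + 10/6 + 10/5 + 10/4 + 10/3 + 10/2 + 10/1 = 7381/252.

7381/252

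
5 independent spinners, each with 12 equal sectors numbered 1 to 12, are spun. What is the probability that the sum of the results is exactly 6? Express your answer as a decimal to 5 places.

0.00002

There are 12^5 = 248832 equally likely outcomes.
The number of ordered 5-tuples from {1,…,12} summing to 6 is 5.
P(sum = 6) = 5/248832 ≈ 0.00002.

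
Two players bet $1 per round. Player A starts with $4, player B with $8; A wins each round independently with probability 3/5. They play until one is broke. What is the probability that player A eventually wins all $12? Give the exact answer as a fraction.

Let r = q/p = (2/5)/(3/5) = 2/3. The recurrence P(i) = p·P(i+1) + q·P(i−1) with P(0)=0, P(12)=1 gives P(i) = (1 − r^i)/(1 − r^12).
P(4) = (1 − (2/3)^4) / (1 − (2/3)^12) = 6561/8113.

6561/8113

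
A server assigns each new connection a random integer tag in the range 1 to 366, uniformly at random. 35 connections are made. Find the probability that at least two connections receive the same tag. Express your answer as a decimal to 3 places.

It's easier to compute the probability that all 35 are distinct.
P(all distinct) = 366/366 · 365/366 · ··· · 332/366 ≈ 0.187.
So the probability of at least one match is 1 − 0.187 = 0.813.

0.813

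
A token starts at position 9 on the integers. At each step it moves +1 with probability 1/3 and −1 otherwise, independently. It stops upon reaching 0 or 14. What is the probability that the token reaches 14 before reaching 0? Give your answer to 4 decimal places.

Let r = q/p = (2/3)/(1/3) = 2. The recurrence P(i) = p·P(i+1) + q·P(i−1) with P(0)=0, P(14)=1 gives P(i) = (1 − r^i)/(1 − r^14).
P(9) = (1 − (2)^9) / (1 − (2)^14) = 511/16383 ≈ 0.0312.

0.0312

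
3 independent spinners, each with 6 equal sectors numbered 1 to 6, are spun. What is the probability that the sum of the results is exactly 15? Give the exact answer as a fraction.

5/108

There are 6^3 = 216 equally likely outcomes.
The number of ordered 3-tuples from {1,…,6} summing to 15 is 10.
P(sum = 15) = 10/216 = 5/108.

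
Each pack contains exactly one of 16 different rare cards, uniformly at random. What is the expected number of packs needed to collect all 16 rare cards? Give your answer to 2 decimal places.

54.09

After i distinct types are collected, each trial gives a new one with probability (16−i)/16, so the expected wait for the next new type is 16/(16−i).
E = 16/16 + 16/15 + 16/14 + 16/13 + 16/12 + 16/11 + 16/10 + 16/9 + 16/8 + 16/7 + 16/6 + 16/5 + 16/4 + 16/3 + 16/2 + 16/1 = 2436559/45045 ≈ 54.09.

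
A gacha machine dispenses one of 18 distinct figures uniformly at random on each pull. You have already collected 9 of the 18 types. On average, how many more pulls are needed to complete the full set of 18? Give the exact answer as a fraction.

7129/140

Starting from 9 distinct types, each trial gives a new one with probability (18−i)/18 when i types are held, so the wait for the next new type is 18/(18−i).
E = 18/9 + 18/8 + 18/7 + 18/6 + 18/5 + 18/4 + 18/3 + 18/2 + 18/1 = 7129/140.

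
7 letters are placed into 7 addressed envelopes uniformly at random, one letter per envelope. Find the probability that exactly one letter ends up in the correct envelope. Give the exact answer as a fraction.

53/144

Choose which one is fixed: C(7,1) = 7 ways.
The remaining 6 must have no fixed point: D(6) = 265.
P = 7·265/5040 = 53/144.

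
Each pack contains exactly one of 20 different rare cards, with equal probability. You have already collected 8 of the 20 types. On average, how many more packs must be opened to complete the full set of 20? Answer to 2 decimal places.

62.06

Starting from 8 distinct types, each trial gives a new one with probability (20−i)/20 when i types are held, so the wait for the next new type is 20/(20−i).
E = 20/12 + 20/11 + 20/10 + 20/9 + 20/8 + 20/7 + 20/6 + 20/5 + 20/4 + 20/3 + 20/2 + 20/1 = 86021/1386 ≈ 62.06.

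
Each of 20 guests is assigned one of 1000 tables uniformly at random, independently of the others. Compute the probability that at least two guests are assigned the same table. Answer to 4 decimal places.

It's easier to compute the probability that all 20 are distinct.
P(all distinct) = 1000/1000 · 999/1000 · ··· · 981/1000 ≈ 0.8259.
So the probability of at least one match is 1 − 0.8259 = 0.1741.

0.1741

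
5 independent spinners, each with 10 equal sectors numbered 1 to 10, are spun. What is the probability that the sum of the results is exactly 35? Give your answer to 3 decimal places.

0.032

There are 10^5 = 100000 equally likely outcomes.
The number of ordered 5-tuples from {1,…,10} summing to 35 is 3246.
P(sum = 35) = 3246/100000 = 1623/50000 ≈ 0.032.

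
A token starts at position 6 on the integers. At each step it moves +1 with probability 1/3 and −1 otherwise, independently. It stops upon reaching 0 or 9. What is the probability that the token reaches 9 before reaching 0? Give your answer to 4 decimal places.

0.1233

Let r = q/p = (2/3)/(1/3) = 2. The recurrence P(i) = p·P(i+1) + q·P(i−1) with P(0)=0, P(9)=1 gives P(i) = (1 − r^i)/(1 − r^9).
P(6) = (1 − (2)^6) / (1 − (2)^9) = 9/73 ≈ 0.1233.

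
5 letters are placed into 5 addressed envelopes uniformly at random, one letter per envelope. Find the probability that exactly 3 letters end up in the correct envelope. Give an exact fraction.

Choose which 3 of the 5 are fixed: C(5,3) = 10 ways.
The remaining 2 must have no fixed point: D(2) = 1.
P = 10·1/120 = 1/12.

1/12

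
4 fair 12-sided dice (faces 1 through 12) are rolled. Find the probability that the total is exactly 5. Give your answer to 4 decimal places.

0.0002

There are 12^4 = 20736 equally likely outcomes.
The number of ordered 4-tuples from {1,…,12} summing to 5 is 4.
P(sum = 5) = 4/20736 = 1/5184 ≈ 0.0002.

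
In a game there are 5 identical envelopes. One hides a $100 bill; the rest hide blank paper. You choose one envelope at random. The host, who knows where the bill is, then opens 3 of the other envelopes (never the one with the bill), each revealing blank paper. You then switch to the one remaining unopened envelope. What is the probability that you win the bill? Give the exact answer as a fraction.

4/5

Your original envelope holds the bill with probability 1/5, so the other 4 collectively hold it with probability 4/5.
The host can always find 3 empty envelopes to open, so the reveals don't change that 4/5; it is now spread over the 1 remaining unopened envelope.
P(win by switching) = (4/5) · (1/1) = 4/5.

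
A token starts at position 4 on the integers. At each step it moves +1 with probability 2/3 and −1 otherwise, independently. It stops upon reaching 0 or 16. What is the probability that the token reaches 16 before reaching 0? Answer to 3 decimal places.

0.938

Let r = q/p = (1/3)/(2/3) = 1/2. The recurrence P(i) = p·P(i+1) + q·P(i−1) with P(0)=0, P(16)=1 gives P(i) = (1 − r^i)/(1 − r^16).
P(4) = (1 − (1/2)^4) / (1 − (1/2)^16) = 4096/4369 ≈ 0.938.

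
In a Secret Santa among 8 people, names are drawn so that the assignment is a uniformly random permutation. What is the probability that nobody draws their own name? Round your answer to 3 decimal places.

This is the derangement probability: permutations of 8 with no fixed point.
D(8) = 8! · (1 − 1/1! + 1/2! − ··· + (−1)^8/8!) = 14833.
P = 14833/40320 = 2119/5760 ≈ 0.368.

0.368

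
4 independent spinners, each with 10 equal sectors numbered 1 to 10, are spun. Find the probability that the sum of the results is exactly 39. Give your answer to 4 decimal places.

0.0004

There are 10^4 = 10000 equally likely outcomes.
The number of ordered 4-tuples from {1,…,10} summing to 39 is 4.
P(sum = 39) = 4/10000 = 1/2500 ≈ 0.0004.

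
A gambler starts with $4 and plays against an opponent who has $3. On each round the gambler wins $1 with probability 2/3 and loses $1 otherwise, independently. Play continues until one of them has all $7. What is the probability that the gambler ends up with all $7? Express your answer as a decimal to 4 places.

Let r = q/p = (1/3)/(2/3) = 1/2. The recurrence P(i) = p·P(i+1) + q·P(i−1) with P(0)=0, P(7)=1 gives P(i) = (1 − r^i)/(1 − r^7).
P(4) = (1 − (1/2)^4) / (1 − (1/2)^7) = 120/127 ≈ 0.9449.

0.9449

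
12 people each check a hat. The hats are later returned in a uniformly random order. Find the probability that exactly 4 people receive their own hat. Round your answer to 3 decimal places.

Choose which 4 of the 12 are fixed: C(12,4) = 495 ways.
The remaining 8 must have no fixed point: D(8) = 14833.
P = 495·14833/479001600 = 2119/138240 ≈ 0.015.

0.015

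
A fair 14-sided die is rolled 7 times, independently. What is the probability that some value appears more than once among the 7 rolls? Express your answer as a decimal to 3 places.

P(all 7 different) = 14/14 · 13/14 · ··· · 8/14 ≈ 0.164.
P(at least two equal) = 1 − 0.164 = 0.836.

0.836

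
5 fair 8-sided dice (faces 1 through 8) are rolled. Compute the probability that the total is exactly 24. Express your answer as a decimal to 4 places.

0.0726

There are 8^5 = 32768 equally likely outcomes.
The number of ordered 5-tuples from {1,…,8} summing to 24 is 2380.
P(sum = 24) = 2380/32768 = 595/8192 ≈ 0.0726.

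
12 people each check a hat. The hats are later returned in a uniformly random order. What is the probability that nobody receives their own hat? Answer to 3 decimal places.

0.368

This is the derangement probability: permutations of 12 with no fixed point.
D(12) = 12! · (1 − 1/1! + 1/2! − ··· + (−1)^12/12!) = 176214841.
P = 176214841/479001600 = 16019531/43545600 ≈ 0.368.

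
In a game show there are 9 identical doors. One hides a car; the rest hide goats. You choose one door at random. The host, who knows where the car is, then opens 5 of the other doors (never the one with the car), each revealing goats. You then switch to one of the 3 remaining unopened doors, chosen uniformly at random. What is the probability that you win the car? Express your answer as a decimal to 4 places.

0.2963

Your original door holds the car with probability 1/9, so the other 8 collectively hold it with probability 8/9.
The host can always find 5 empty doors to open, so the reveals don't change that 8/9; it is now spread over the 3 remaining unopened doors.
P(win by switching) = (8/9) · (1/3) = 8/27 ≈ 0.2963.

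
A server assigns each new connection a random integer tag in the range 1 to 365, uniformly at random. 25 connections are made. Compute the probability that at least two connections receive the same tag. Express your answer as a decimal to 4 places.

0.5687

It's easier to compute the probability that all 25 are distinct.
P(all distinct) = 365/365 · 364/365 · ··· · 341/365 ≈ 0.4313.
So the probability of at least one match is 1 − 0.4313 = 0.5687.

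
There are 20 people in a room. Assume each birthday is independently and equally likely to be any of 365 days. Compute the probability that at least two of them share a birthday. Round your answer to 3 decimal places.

It's easier to compute the probability that all 20 are distinct.
P(all distinct) = 365/365 · 364/365 · ··· · 346/365 ≈ 0.589.
So the probability of at least one match is 1 − 0.589 = 0.411.

0.411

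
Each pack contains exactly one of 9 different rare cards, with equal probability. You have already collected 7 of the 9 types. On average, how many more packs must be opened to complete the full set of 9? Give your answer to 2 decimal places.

13.50

Starting from 7 distinct types, each trial gives a new one with probability (9−i)/9 when i types are held, so the wait for the next new type is 9/(9−i).
E = 9/2 + 9/1 = 27/2 ≈ 13.50.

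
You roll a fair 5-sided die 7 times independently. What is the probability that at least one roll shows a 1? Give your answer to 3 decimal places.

0.790

P(no roll shows a 1) = (4/5)^7 ≈ 0.210.
P(at least one) = 1 − 0.210 = 0.790.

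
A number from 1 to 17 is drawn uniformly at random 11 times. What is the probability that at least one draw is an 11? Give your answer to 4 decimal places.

P(no draw is an 11) = (16/17)^11 ≈ 0.5133.
P(at least one) = 1 − 0.5133 = 0.4867.

0.4867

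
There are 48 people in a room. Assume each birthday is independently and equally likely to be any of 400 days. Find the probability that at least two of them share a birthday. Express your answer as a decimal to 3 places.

0.947

It's easier to compute the probability that all 48 are distinct.
P(all distinct) = 400/400 · 399/400 · ··· · 353/400 ≈ 0.053.
So the probability of at least one match is 1 − 0.053 = 0.947.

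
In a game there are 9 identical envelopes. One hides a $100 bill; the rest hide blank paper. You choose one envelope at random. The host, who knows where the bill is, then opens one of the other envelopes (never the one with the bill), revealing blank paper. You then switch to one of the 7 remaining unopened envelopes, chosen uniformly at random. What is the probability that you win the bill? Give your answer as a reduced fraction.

8/63

Your original envelope holds the bill with probability 1/9, so the other 8 collectively hold it with probability 8/9.
The host can always find an empty envelope to open, so this doesn't change that 8/9; it is now spread over the 7 remaining unopened envelopes.
P(win by switching) = (8/9) · (1/7) = 8/63.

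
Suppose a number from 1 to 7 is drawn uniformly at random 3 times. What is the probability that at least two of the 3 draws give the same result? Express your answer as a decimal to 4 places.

P(all 3 different) = 7/7 · 6/7 · ··· · 5/7 ≈ 0.6122.
P(at least two equal) = 1 − 0.6122 = 0.3878.

0.3878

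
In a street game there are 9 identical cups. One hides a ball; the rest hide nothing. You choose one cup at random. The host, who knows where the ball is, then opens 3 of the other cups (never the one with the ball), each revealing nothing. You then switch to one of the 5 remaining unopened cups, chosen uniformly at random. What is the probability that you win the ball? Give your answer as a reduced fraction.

Your original cup holds the ball with probability 1/9, so the other 8 collectively hold it with probability 8/9.
The host can always find 3 empty cups to open, so the reveals don't change that 8/9; it is now spread over the 5 remaining unopened cups.
P(win by switching) = (8/9) · (1/5) = 8/45.

8/45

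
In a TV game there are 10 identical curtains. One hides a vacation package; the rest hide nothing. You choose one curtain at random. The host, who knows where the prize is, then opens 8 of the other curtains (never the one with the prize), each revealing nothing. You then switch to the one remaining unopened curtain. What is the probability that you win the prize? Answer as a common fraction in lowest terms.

9/10

Your original curtain holds the prize with probability 1/10, so the other 9 collectively hold it with probability 9/10.
The host can always find 8 empty curtains to open, so the reveals don't change that 9/10; it is now spread over the 1 remaining unopened curtain.
P(win by switching) = (9/10) · (1/1) = 9/10.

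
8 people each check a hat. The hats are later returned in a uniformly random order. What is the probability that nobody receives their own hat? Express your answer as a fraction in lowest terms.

This is the derangement probability: permutations of 8 with no fixed point.
D(8) = 8! · (1 − 1/1! + 1/2! − ··· + (−1)^8/8!) = 14833.
P = 14833/40320 = 2119/5760.

2119/5760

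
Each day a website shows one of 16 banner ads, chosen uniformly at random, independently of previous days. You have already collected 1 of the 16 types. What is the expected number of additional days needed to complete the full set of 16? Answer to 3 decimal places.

Starting from 1 distinct type, each trial gives a new one with probability (16−i)/16 when i types are held, so the wait for the next new type is 16/(16−i).
E = 16/15 + 16/14 + 16/13 + 16/12 + 16/11 + 16/10 + 16/9 + 16/8 + 16/7 + 16/6 + 16/5 + 16/4 + 16/3 + 16/2 + 16/1 = 2391514/45045 ≈ 53.092.

53.092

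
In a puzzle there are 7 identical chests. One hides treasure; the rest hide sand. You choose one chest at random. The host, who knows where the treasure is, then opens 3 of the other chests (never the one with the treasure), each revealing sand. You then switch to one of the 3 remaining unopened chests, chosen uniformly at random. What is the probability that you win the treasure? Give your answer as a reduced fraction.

2/7

Your original chest holds the treasure with probability 1/7, so the other 6 collectively hold it with probability 6/7.
The host can always find 3 empty chests to open, so the reveals don't change that 6/7; it is now spread over the 3 remaining unopened chests.
P(win by switching) = (6/7) · (1/3) = 2/7.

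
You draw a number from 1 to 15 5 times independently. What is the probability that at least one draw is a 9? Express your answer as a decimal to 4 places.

0.2918

P(no draw is a 9) = (14/15)^5 ≈ 0.7082.
P(at least one) = 1 − 0.7082 = 0.2918.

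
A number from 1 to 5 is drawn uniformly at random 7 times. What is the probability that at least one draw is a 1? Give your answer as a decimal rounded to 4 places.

0.7903

P(no draw is a 1) = (4/5)^7 ≈ 0.2097.
P(at least one) = 1 − 0.2097 = 0.7903.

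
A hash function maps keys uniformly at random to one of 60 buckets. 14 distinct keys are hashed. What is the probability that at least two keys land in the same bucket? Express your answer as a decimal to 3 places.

It's easier to compute the probability that all 14 are distinct.
P(all distinct) = 60/60 · 59/60 · ··· · 47/60 ≈ 0.193.
So the probability of at least one match is 1 − 0.193 = 0.807.

0.807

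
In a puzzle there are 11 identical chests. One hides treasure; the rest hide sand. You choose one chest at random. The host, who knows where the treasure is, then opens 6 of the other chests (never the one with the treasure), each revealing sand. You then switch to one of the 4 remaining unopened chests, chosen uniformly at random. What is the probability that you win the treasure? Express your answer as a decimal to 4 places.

0.2273

Your original chest holds the treasure with probability 1/11, so the other 10 collectively hold it with probability 10/11.
The host can always find 6 empty chests to open, so the reveals don't change that 10/11; it is now spread over the 4 remaining unopened chests.
P(win by switching) = (10/11) · (1/4) = 5/22 ≈ 0.2273.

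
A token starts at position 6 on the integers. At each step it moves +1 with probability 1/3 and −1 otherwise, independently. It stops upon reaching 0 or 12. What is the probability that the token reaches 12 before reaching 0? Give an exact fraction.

Let r = q/p = (2/3)/(1/3) = 2. The recurrence P(i) = p·P(i+1) + q·P(i−1) with P(0)=0, P(12)=1 gives P(i) = (1 − r^i)/(1 − r^12).
P(6) = (1 − (2)^6) / (1 − (2)^12) = 1/65.

1/65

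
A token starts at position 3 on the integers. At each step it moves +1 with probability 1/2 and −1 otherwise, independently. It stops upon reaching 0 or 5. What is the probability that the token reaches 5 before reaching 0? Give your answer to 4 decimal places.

0.6000

With a fair step, P(i) = ½P(i−1) + ½P(i+1) with P(0)=0, P(5)=1 has the linear solution P(i) = i/5.
P(3) = 3/5 ≈ 0.6000.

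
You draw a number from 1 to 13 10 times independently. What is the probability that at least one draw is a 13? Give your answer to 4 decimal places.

0.5509

P(no draw is a 13) = (12/13)^10 ≈ 0.4491.
P(at least one) = 1 − 0.4491 = 0.5509.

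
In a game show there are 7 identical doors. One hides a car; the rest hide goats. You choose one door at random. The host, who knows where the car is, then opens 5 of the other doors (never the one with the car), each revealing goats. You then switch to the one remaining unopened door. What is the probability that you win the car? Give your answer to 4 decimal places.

0.8571

Your original door holds the car with probability 1/7, so the other 6 collectively hold it with probability 6/7.
The host can always find 5 empty doors to open, so the reveals don't change that 6/7; it is now spread over the 1 remaining unopened door.
P(win by switching) = (6/7) · (1/1) = 6/7 ≈ 0.8571.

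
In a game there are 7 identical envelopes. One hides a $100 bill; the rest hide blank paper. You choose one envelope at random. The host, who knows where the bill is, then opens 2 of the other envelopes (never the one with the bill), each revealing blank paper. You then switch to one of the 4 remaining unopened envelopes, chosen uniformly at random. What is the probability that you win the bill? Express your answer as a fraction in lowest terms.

3/14

Your original envelope holds the bill with probability 1/7, so the other 6 collectively hold it with probability 6/7.
The host can always find 2 empty envelopes to open, so the reveals don't change that 6/7; it is now spread over the 4 remaining unopened envelopes.
P(win by switching) = (6/7) · (1/4) = 3/14.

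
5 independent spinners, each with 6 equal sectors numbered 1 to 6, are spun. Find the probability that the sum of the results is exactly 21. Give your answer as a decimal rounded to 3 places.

There are 6^5 = 7776 equally likely outcomes.
The number of ordered 5-tuples from {1,…,6} summing to 21 is 540.
P(sum = 21) = 540/7776 = 5/72 ≈ 0.069.

0.069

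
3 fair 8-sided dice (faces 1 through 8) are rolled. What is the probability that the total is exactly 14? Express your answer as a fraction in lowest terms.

3/32

There are 8^3 = 512 equally likely outcomes.
The number of ordered 3-tuples from {1,…,8} summing to 14 is 48.
P(sum = 14) = 48/512 = 3/32.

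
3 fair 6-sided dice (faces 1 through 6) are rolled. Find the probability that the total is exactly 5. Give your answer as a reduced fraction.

There are 6^3 = 216 equally likely outcomes.
The number of ordered 3-tuples from {1,…,6} summing to 5 is 6.
P(sum = 5) = 6/216 = 1/36.

1/36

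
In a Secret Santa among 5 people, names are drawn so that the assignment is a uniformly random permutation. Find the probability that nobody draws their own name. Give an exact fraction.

11/30

This is the derangement probability: permutations of 5 with no fixed point.
D(5) = 5! · (1 − 1/1! + 1/2! − ··· + (−1)^5/5!) = 44.
P = 44/120 = 11/30.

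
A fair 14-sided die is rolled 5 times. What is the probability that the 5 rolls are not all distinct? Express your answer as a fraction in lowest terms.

2657/4802

P(all 5 different) = 14/14 · 13/14 · ··· · 10/14 = 2145/4802.
P(at least two equal) = 1 − 2145/4802 = 2657/4802.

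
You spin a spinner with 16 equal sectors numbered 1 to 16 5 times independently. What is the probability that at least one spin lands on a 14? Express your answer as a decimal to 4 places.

0.2758

P(no spin lands on a 14) = (15/16)^5 ≈ 0.7242.
P(at least one) = 1 − 0.7242 = 0.2758.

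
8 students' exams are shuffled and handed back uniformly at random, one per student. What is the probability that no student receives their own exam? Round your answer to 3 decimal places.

0.368

This is the derangement probability: permutations of 8 with no fixed point.
D(8) = 8! · (1 − 1/1! + 1/2! − ··· + (−1)^8/8!) = 14833.
P = 14833/40320 = 2119/5760 ≈ 0.368.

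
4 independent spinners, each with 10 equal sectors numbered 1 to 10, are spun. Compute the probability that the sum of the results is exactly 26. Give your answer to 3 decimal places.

There are 10^4 = 10000 equally likely outcomes.
The number of ordered 4-tuples from {1,…,10} summing to 26 is 540.
P(sum = 26) = 540/10000 = 27/500 ≈ 0.054.

0.054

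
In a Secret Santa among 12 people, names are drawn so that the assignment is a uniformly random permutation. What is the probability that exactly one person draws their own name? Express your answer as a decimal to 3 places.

0.368

Choose which one is fixed: C(12,1) = 12 ways.
The remaining 11 must have no fixed point: D(11) = 14684570.
P = 12·14684570/479001600 = 1468457/3991680 ≈ 0.368.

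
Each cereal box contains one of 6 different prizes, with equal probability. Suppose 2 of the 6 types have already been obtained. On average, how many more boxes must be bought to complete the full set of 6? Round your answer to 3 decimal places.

Starting from 2 distinct types, each trial gives a new one with probability (6−i)/6 when i types are held, so the wait for the next new type is 6/(6−i).
E = 6/4 + 6/3 + 6/2 + 6/1 = 25/2 ≈ 12.500.

12.500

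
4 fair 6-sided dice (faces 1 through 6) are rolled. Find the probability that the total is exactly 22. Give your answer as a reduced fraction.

There are 6^4 = 1296 equally likely outcomes.
The number of ordered 4-tuples from {1,…,6} summing to 22 is 10.
P(sum = 22) = 10/1296 = 5/648.

5/648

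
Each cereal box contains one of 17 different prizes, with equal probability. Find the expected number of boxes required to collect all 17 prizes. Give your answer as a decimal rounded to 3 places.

58.472

After i distinct types are collected, each trial gives a new one with probability (17−i)/17, so the expected wait for the next new type is 17/(17−i).
E = 17/17 + 17/16 + 17/15 + 17/14 + 17/13 + 17/12 + 17/11 + 17/10 + 17/9 + 17/8 + 17/7 + 17/6 + 17/5 + 17/4 + 17/3 + 17/2 + 17/1 = 42142223/720720 ≈ 58.472.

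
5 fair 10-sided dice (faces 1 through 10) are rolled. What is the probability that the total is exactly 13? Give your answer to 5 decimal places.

0.00495

There are 10^5 = 100000 equally likely outcomes.
The number of ordered 5-tuples from {1,…,10} summing to 13 is 495.
P(sum = 13) = 495/100000 = 99/20000 ≈ 0.00495.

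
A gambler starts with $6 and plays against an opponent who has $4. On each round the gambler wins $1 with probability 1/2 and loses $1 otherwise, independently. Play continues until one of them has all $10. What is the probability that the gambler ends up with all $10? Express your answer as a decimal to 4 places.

0.6000

With a fair step, P(i) = ½P(i−1) + ½P(i+1) with P(0)=0, P(10)=1 has the linear solution P(i) = i/10.
P(6) = 6/10 = 3/5 ≈ 0.6000.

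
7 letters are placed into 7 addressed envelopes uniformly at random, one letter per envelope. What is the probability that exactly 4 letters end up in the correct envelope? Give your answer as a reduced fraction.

1/72

Choose which 4 of the 7 are fixed: C(7,4) = 35 ways.
The remaining 3 must have no fixed point: D(3) = 2.
P = 35·2/5040 = 1/72.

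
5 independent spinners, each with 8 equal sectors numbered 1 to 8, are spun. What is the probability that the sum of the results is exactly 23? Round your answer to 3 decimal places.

There are 8^5 = 32768 equally likely outcomes.
The number of ordered 5-tuples from {1,…,8} summing to 23 is 2460.
P(sum = 23) = 2460/32768 = 615/8192 ≈ 0.075.

0.075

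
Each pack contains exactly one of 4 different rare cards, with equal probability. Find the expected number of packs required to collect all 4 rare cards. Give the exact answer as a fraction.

After i distinct types are collected, each trial gives a new one with probability (4−i)/4, so the expected wait for the next new type is 4/(4−i).
E = 4/4 + 4/3 + 4/2 + 4/1 = 25/3.

25/3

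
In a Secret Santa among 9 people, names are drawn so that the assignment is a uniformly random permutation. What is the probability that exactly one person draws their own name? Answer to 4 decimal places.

0.3679

Choose which one is fixed: C(9,1) = 9 ways.
The remaining 8 must have no fixed point: D(8) = 14833.
P = 9·14833/362880 = 2119/5760 ≈ 0.3679.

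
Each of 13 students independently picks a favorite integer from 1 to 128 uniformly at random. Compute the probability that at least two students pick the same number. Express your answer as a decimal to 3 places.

It's easier to compute the probability that all 13 are distinct.
P(all distinct) = 128/128 · 127/128 · ··· · 116/128 ≈ 0.532.
So the probability of at least one match is 1 − 0.532 = 0.468.

0.468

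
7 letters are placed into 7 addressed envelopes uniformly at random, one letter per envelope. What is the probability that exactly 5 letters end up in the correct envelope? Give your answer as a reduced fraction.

Choose which 5 of the 7 are fixed: C(7,5) = 21 ways.
The remaining 2 must have no fixed point: D(2) = 1.
P = 21·1/5040 = 1/240.

1/240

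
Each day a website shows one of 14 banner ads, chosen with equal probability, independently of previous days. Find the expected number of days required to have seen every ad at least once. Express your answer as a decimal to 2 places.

45.52

After i distinct types are collected, each trial gives a new one with probability (14−i)/14, so the expected wait for the next new type is 14/(14−i).
E = 14/14 + 14/13 + 14/12 + 14/11 + 14/10 + 14/9 + 14/8 + 14/7 + 14/6 + 14/5 + 14/4 + 14/3 + 14/2 + 14/1 = 1171733/25740 ≈ 45.52.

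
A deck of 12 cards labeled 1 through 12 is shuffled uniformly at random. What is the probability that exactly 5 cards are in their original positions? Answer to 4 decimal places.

Choose which 5 of the 12 are fixed: C(12,5) = 792 ways.
The remaining 7 must have no fixed point: D(7) = 1854.
P = 792·1854/479001600 = 103/33600 ≈ 0.0031.

0.0031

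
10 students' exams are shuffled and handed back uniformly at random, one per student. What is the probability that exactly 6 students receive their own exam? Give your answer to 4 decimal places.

Choose which 6 of the 10 are fixed: C(10,6) = 210 ways.
The remaining 4 must have no fixed point: D(4) = 9.
P = 210·9/3628800 = 1/1920 ≈ 0.0005.

0.0005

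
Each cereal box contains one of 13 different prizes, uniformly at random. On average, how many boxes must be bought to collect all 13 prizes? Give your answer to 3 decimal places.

After i distinct types are collected, each trial gives a new one with probability (13−i)/13, so the expected wait for the next new type is 13/(13−i).
E = 13/13 + 13/12 + 13/11 + 13/10 + 13/9 + 13/8 + 13/7 + 13/6 + 13/5 + 13/4 + 13/3 + 13/2 + 13/1 = 1145993/27720 ≈ 41.342.

41.342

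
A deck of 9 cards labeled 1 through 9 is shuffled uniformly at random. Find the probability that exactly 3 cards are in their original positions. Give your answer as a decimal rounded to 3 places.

Choose which 3 of the 9 are fixed: C(9,3) = 84 ways.
The remaining 6 must have no fixed point: D(6) = 265.
P = 84·265/362880 = 53/864 ≈ 0.061.

0.061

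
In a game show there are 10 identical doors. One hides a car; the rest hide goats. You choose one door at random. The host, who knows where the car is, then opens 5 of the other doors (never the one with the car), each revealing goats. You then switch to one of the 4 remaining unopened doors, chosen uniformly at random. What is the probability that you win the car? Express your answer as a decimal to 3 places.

0.225

Your original door holds the car with probability 1/10, so the other 9 collectively hold it with probability 9/10.
The host can always find 5 empty doors to open, so the reveals don't change that 9/10; it is now spread over the 4 remaining unopened doors.
P(win by switching) = (9/10) · (1/4) = 9/40 ≈ 0.225.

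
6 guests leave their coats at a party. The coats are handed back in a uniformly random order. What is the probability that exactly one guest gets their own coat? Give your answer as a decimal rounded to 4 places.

Choose which one is fixed: C(6,1) = 6 ways.
The remaining 5 must have no fixed point: D(5) = 44.
P = 6·44/720 = 11/30 ≈ 0.3667.

0.3667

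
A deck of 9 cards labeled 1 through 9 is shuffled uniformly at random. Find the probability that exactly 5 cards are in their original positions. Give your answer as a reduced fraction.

Choose which 5 of the 9 are fixed: C(9,5) = 126 ways.
The remaining 4 must have no fixed point: D(4) = 9.
P = 126·9/362880 = 1/320.

1/320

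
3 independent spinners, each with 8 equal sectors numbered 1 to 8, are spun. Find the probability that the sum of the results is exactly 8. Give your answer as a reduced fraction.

There are 8^3 = 512 equally likely outcomes.
The number of ordered 3-tuples from {1,…,8} summing to 8 is 21.
P(sum = 8) = 21/512.

21/512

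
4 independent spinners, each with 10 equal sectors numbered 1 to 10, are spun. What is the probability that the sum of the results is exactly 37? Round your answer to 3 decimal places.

There are 10^4 = 10000 equally likely outcomes.
The number of ordered 4-tuples from {1,…,10} summing to 37 is 20.
P(sum = 37) = 20/10000 = 1/500 ≈ 0.002.

0.002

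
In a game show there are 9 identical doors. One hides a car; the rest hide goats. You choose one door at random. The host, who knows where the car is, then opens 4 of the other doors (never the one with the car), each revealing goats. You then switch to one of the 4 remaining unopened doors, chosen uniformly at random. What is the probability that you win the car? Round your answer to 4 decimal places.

0.2222

Your original door holds the car with probability 1/9, so the other 8 collectively hold it with probability 8/9.
The host can always find 4 empty doors to open, so the reveals don't change that 8/9; it is now spread over the 4 remaining unopened doors.
P(win by switching) = (8/9) · (1/4) = 2/9 ≈ 0.2222.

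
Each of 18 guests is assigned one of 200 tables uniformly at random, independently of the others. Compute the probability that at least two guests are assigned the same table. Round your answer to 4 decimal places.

It's easier to compute the probability that all 18 are distinct.
P(all distinct) = 200/200 · 199/200 · ··· · 183/200 ≈ 0.4546.
So the probability of at least one match is 1 − 0.4546 = 0.5454.

0.5454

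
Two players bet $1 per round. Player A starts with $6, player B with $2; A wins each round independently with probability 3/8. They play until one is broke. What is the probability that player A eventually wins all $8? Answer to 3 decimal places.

Let r = q/p = (5/8)/(3/8) = 5/3. The recurrence P(i) = p·P(i+1) + q·P(i−1) with P(0)=0, P(8)=1 gives P(i) = (1 − r^i)/(1 − r^8).
P(6) = (1 − (5/3)^6) / (1 − (5/3)^8) = 8379/24004 ≈ 0.349.

0.349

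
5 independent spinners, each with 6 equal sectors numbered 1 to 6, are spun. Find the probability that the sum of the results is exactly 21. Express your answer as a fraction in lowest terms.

There are 6^5 = 7776 equally likely outcomes.
The number of ordered 5-tuples from {1,…,6} summing to 21 is 540.
P(sum = 21) = 540/7776 = 5/72.

5/72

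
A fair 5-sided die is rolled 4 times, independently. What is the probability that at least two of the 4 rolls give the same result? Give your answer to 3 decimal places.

P(all 4 different) = 5/5 · 4/5 · ··· · 2/5 ≈ 0.192.
P(at least two equal) = 1 − 0.192 = 0.808.

0.808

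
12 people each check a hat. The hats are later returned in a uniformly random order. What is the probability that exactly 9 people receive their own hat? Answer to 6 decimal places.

0.000001

Choose which 9 of the 12 are fixed: C(12,9) = 220 ways.
The remaining 3 must have no fixed point: D(3) = 2.
P = 220·2/479001600 = 1/1088640 ≈ 0.000001.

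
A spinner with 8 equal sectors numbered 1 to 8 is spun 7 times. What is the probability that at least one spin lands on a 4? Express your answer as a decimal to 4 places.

P(no spin lands on a 4) = (7/8)^7 ≈ 0.3927.
P(at least one) = 1 − 0.3927 = 0.6073.

0.6073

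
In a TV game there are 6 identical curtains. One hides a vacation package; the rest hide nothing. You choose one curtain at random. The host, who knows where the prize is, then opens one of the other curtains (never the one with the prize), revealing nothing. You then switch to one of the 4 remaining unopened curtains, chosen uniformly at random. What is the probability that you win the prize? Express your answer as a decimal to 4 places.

Your original curtain holds the prize with probability 1/6, so the other 5 collectively hold it with probability 5/6.
The host can always find an empty curtain to open, so this doesn't change that 5/6; it is now spread over the 4 remaining unopened curtains.
P(win by switching) = (5/6) · (1/4) = 5/24 ≈ 0.2083.

0.2083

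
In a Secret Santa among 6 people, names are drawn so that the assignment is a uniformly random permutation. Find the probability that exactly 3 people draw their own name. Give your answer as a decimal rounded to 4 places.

0.0556

Choose which 3 of the 6 are fixed: C(6,3) = 20 ways.
The remaining 3 must have no fixed point: D(3) = 2.
P = 20·2/720 = 1/18 ≈ 0.0556.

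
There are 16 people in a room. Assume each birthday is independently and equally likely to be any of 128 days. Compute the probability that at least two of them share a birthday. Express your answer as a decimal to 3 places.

It's easier to compute the probability that all 16 are distinct.
P(all distinct) = 128/128 · 127/128 · ··· · 113/128 ≈ 0.376.
So the probability of at least one match is 1 − 0.376 = 0.624.

0.624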